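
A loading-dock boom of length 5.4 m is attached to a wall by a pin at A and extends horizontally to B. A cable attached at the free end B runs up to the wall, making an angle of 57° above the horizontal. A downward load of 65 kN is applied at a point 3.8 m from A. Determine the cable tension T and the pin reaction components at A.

ΣM about A: T·sin57°·5.4 − 65·3.8 = 0 → T = 247/(5.4·0.838671) = 54.5396 ≈ 54.54 kN.
ΣF_x = 0: A_x − T·cos57° = 0 → A_x = 54.5396 × 0.544639 = 29.70 kN.
ΣF_y = 0: A_y + T·sin57° − 65 = 0 → A_y = 65 − 54.5396 × 0.838671 = 19.26 kN.

T = 54.54 kN, A_x = 29.70 kN, A_y = 19.26 kN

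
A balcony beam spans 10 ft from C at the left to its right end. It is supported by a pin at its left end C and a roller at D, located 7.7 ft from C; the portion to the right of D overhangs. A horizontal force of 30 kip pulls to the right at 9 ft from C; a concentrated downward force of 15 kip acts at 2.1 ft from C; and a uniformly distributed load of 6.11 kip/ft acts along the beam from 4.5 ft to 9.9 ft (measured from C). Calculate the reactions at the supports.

C_x = -30.00 kip, C_y = 13.05 kip, D_y = 34.94 kip

Resultant of the distributed load: 6.11 × 5.4 = 32.994 kip at 7.2 ft from C.
Moments about C: D_y·7.7 − 15·2.1 − (6.11·5.4)·7.2 = 0 → D_y = 269.0568/7.7 = 34.9424 ≈ 34.94 kip.
ΣF_y = 0: C_y + 34.9424 − 15 − 6.11·5.4 = 0 → C_y = 13.05 kip.
ΣF_x = 0: C_x + 30 = 0 → C_x = -30.00 kip.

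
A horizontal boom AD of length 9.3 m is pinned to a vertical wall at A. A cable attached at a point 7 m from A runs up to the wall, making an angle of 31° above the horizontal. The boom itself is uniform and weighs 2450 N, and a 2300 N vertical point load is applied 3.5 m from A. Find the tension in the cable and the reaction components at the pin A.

ΣM about A: T·sin31°·7 − 2450·4.65 − 2300·3.5 = 0 → T = 19442.5/(7·0.515038) = 5392.81 ≈ 5393 N.
ΣF_x = 0: A_x − T·cos31° = 0 → A_x = 5392.81 × 0.857167 = 4623 N.
ΣF_y = 0: A_y + T·sin31° − 2450 − 2300 = 0 → A_y = 4750 − 5392.81 × 0.515038 = 1972 N.

T = 5393 N, A_x = 4623 N, A_y = 1972 N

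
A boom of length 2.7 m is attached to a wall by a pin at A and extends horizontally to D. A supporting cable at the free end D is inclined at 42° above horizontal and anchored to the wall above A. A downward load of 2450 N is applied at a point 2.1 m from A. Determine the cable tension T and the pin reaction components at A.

T = 2848 N, A_x = 2116 N, A_y = 544.4 N

ΣM about A: T·sin42°·2.7 − 2450·2.1 = 0 → T = 5145/(2.7·0.669131) = 2847.81 ≈ 2848 N.
ΣF_x = 0: A_x − T·cos42° = 0 → A_x = 2847.81 × 0.743145 = 2116 N.
ΣF_y = 0: A_y + T·sin42° − 2450 = 0 → A_y = 2450 − 2847.81 × 0.669131 = 544.4 N.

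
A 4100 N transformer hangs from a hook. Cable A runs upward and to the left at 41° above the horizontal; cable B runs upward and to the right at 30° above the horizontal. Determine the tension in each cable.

ΣF_x = 0: −T_A·cos41° + T_B·cos30° = 0 → T_B = 0.871464·T_A.
ΣF_y = 0: T_A·sin41° + T_B·sin30° = 4100.
Substitute: T_A·(0.656059 + 0.871464·0.5) = 4100 → T_A = 3755.3 ≈ 3755 N.
Then T_B = 0.871464 × 3755.3 = 3273 N.

T_A = 3755 N, T_B = 3273 N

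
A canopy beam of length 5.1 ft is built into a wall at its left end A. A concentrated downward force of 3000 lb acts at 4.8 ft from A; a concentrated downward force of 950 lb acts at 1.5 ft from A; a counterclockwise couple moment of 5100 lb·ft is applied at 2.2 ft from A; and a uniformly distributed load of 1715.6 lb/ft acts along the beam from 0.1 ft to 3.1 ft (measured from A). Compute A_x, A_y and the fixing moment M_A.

Resultant of the distributed load: 1715.6 × 3 = 5146.8 lb at 1.6 ft from A.
ΣF_x = 0: A_x = 0.
ΣF_y = 0: A_y − 3000 − 950 − 1715.6·3 = 0 → A_y = 9097 lb.
ΣM about A: M_A − 3000·4.8 − 950·1.5 + 5100 − (1715.6·3)·1.6 = 0 → M_A = 18960 lb·ft.

A_x = 0, A_y = 9097 lb, M_A = 18960 lb·ft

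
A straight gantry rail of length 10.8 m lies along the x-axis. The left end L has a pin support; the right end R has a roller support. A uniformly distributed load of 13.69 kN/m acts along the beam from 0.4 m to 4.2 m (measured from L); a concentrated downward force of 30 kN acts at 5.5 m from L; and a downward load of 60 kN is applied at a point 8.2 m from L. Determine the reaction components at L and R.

L_x = 0, L_y = 70.11 kN, R_y = 71.91 kN

Resultant of the distributed load: 13.69 × 3.8 = 52.022 kN at 2.3 m from L.
Taking moments about L: R_y·10.8 − (13.69·3.8)·2.3 − 30·5.5 − 60·8.2 = 0 → R_y = 776.6506/10.8 = 71.9121 ≈ 71.91 kN.
ΣF_y = 0: L_y + 71.9121 − 13.69·3.8 − 30 − 60 = 0 → L_y = 70.11 kN.
ΣF_x = 0: no horizontal applied forces, so L_x = 0.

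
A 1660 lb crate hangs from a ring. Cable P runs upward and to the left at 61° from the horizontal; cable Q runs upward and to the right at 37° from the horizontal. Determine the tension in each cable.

T_P = 1339 lb, T_Q = 812.7 lb

ΣF_x = 0: −T_P·cos61° + T_Q·cos37° = 0 → T_Q = 0.607047·T_P.
ΣF_y = 0: T_P·sin61° + T_Q·sin37° = 1660.
Substitute: T_P·(0.87462 + 0.607047·0.601815) = 1660 → T_P = 1338.76 ≈ 1339 lb.
Then T_Q = 0.607047 × 1338.76 = 812.7 lb.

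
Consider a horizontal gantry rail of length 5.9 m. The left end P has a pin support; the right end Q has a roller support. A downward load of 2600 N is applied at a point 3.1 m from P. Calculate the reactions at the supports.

Moments about P: Q_y·5.9 − 2600·3.1 = 0 → Q_y = 8060/5.9 = 1366.1 ≈ 1366 N.
ΣF_y = 0: P_y + 1366.1 − 2600 = 0 → P_y = 1234 N.
ΣF_x = 0: no horizontal applied forces, so P_x = 0.

P_x = 0, P_y = 1234 N, Q_y = 1366 N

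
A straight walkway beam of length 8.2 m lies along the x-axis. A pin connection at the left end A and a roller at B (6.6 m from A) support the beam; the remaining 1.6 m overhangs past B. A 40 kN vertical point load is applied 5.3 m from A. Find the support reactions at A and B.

A_x = 0, A_y = 7.879 kN, B_y = 32.12 kN

Moments about A: B_y·6.6 − 40·5.3 = 0 → B_y = 212/6.6 = 32.1212 ≈ 32.12 kN.
ΣF_y = 0: A_y + 32.1212 − 40 = 0 → A_y = 7.879 kN.
ΣF_x = 0: no horizontal applied forces, so A_x = 0.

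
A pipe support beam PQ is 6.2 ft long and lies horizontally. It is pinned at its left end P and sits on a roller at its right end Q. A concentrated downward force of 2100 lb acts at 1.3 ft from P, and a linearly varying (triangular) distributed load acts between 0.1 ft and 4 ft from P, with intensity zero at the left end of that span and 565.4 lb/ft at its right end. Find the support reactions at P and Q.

Resultant of the triangular load: ½ × 565.4 × 3.9 = 1102.53 lb, acting at 2.7 ft from P (one-third of the span from the peak).
ΣM about P: Q_y·6.2 − 2100·1.3 − (½·565.4·3.9)·2.7 = 0 → Q_y = 5706.831/6.2 = 920.457 ≈ 920.5 lb.
ΣF_y = 0: P_y + 920.457 − 2100 − ½·565.4·3.9 = 0 → P_y = 2282 lb.
ΣF_x = 0: no horizontal applied forces, so P_x = 0.

P_x = 0, P_y = 2282 lb, Q_y = 920.5 lb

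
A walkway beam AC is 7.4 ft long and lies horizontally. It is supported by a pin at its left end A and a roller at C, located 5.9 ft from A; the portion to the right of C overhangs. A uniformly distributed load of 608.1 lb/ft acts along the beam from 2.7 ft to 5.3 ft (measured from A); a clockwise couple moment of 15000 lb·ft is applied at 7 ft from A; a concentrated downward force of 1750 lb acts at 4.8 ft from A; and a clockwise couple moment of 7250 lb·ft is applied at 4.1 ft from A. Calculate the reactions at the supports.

A_x = 0, A_y = -2936 lb, C_y = 6267 lb

Resultant of the distributed load: 608.1 × 2.6 = 1581.06 lb at 4 ft from A.
Moments about A: C_y·5.9 − (608.1·2.6)·4 − 15000 − 1750·4.8 − 7250 = 0 → C_y = 36974.24/5.9 = 6266.82 ≈ 6267 lb.
ΣF_y = 0: A_y + 6266.82 − 608.1·2.6 − 1750 = 0 → A_y = -2936 lb.
ΣF_x = 0: no horizontal applied forces, so A_x = 0.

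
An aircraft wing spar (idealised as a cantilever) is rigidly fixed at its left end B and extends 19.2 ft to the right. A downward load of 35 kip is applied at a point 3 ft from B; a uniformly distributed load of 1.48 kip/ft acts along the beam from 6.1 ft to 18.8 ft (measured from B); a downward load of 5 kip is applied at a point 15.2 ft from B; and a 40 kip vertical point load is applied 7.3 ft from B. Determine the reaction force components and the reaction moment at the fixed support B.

Resultant of the distributed load: 1.48 × 12.7 = 18.796 kip at 12.45 ft from B.
ΣF_x = 0: B_x = 0.
ΣF_y = 0: B_y − 35 − 1.48·12.7 − 5 − 40 = 0 → B_y = 98.80 kip.
ΣM about B: M_B − 35·3 − (1.48·12.7)·12.45 − 5·15.2 − 40·7.3 = 0 → M_B = 707.0 kip·ft.

B_x = 0, B_y = 98.80 kip, M_B = 707.0 kip·ft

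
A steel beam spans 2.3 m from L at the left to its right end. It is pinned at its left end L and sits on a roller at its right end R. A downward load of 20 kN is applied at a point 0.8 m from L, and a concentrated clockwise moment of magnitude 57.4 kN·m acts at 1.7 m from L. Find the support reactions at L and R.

L_x = 0, L_y = -11.91 kN, R_y = 31.91 kN

Moments about L: R_y·2.3 − 20·0.8 − 57.4 = 0 → R_y = 73.4/2.3 = 31.913 ≈ 31.91 kN.
ΣF_y = 0: L_y + 31.913 − 20 = 0 → L_y = -11.91 kN.
ΣF_x = 0: no horizontal applied forces, so L_x = 0.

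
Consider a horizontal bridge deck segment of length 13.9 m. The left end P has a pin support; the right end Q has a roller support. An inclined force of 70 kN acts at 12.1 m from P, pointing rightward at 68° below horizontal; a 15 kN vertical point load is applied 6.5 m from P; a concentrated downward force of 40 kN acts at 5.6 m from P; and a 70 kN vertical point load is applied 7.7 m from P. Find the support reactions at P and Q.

Moments about P: Q_y·13.9 − 70·sin68°·12.1 − 15·6.5 − 40·5.6 − 70·7.7 = 0 → Q_y = 1645.82/13.9 = 118.404 ≈ 118.4 kN.
ΣF_y = 0: P_y + 118.404 − 70·sin68° − 15 − 40 − 70 = 0 → P_y = 71.50 kN.
ΣF_x = 0: P_x + 70·cos68° = 0 → P_x = -26.22 kN.

P_x = -26.22 kN, P_y = 71.50 kN, Q_y = 118.4 kN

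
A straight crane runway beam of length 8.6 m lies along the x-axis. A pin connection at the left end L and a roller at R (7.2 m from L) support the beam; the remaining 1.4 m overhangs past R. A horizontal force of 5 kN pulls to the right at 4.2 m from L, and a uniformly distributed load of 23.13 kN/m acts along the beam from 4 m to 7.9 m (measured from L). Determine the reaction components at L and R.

Resultant of the distributed load: 23.13 × 3.9 = 90.207 kN at 5.95 m from L.
ΣM about L: R_y·7.2 − (23.13·3.9)·5.95 = 0 → R_y = 536.73165/7.2 = 74.5461 ≈ 74.55 kN.
ΣF_y = 0: L_y + 74.5461 − 23.13·3.9 = 0 → L_y = 15.66 kN.
ΣF_x = 0: L_x + 5 = 0 → L_x = -5.000 kN.

L_x = -5.000 kN, L_y = 15.66 kN, R_y = 74.55 kN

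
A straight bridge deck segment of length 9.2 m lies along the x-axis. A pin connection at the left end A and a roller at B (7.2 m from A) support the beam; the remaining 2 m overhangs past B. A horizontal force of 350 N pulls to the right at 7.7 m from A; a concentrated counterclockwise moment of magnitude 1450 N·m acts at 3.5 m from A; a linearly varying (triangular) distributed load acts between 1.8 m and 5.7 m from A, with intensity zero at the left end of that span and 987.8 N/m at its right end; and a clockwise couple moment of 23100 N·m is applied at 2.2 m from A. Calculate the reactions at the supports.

Resultant of the triangular load: ½ × 987.8 × 3.9 = 1926.21 N, acting at 4.4 m from A (one-third of the span from the peak).
Moments about A: B_y·7.2 + 1450 − (½·987.8·3.9)·4.4 − 23100 = 0 → B_y = 30125.324/7.2 = 4184.07 ≈ 4184 N.
ΣF_y = 0: A_y + 4184.07 − ½·987.8·3.9 = 0 → A_y = -2258 N.
ΣF_x = 0: A_x + 350 = 0 → A_x = -350.0 N.

A_x = -350.0 N, A_y = -2258 N, B_y = 4184 N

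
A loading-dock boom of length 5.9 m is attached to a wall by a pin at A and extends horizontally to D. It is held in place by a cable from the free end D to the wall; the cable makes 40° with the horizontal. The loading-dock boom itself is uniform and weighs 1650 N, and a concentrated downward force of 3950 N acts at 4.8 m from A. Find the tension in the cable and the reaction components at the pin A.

ΣM about A: T·sin40°·5.9 − 1650·2.95 − 3950·4.8 = 0 → T = 23827.5/(5.9·0.642788) = 6282.88 ≈ 6283 N.
ΣF_x = 0: A_x − T·cos40° = 0 → A_x = 6282.88 × 0.766044 = 4813 N.
ΣF_y = 0: A_y + T·sin40° − 1650 − 3950 = 0 → A_y = 5600 − 6282.88 × 0.642788 = 1561 N.

T = 6283 N, A_x = 4813 N, A_y = 1561 N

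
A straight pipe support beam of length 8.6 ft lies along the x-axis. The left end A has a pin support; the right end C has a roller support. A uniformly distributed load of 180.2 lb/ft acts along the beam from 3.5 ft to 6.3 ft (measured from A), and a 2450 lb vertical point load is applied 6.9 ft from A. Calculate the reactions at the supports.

Resultant of the distributed load: 180.2 × 2.8 = 504.56 lb at 4.9 ft from A.
ΣM about A: C_y·8.6 − (180.2·2.8)·4.9 − 2450·6.9 = 0 → C_y = 19377.344/8.6 = 2253.18 ≈ 2253 lb.
ΣF_y = 0: A_y + 2253.18 − 180.2·2.8 − 2450 = 0 → A_y = 701.4 lb.
ΣF_x = 0: no horizontal applied forces, so A_x = 0.

A_x = 0, A_y = 701.4 lb, C_y = 2253 lb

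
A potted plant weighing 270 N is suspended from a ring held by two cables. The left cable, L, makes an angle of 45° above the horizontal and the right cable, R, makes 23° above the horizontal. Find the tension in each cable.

T_L = 268.1 N, T_R = 205.9 N

ΣF_x = 0: −T_L·cos45° + T_R·cos23° = 0 → T_R = 0.768173·T_L.
ΣF_y = 0: T_L·sin45° + T_R·sin23° = 270.
Substitute: T_L·(0.707107 + 0.768173·0.390731) = 270 → T_L = 268.055 ≈ 268.1 N.
Then T_R = 0.768173 × 268.055 = 205.9 N.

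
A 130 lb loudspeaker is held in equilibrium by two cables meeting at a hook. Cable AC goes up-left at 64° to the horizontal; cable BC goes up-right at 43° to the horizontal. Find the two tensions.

T_AC = 99.42 lb, T_BC = 59.59 lb

ΣF_x = 0: −T_AC·cos64° + T_BC·cos43° = 0 → T_BC = 0.599397·T_AC.
ΣF_y = 0: T_AC·sin64° + T_BC·sin43° = 130.
Substitute: T_AC·(0.898794 + 0.599397·0.681998) = 130 → T_AC = 99.4202 ≈ 99.42 lb.
Then T_BC = 0.599397 × 99.4202 = 59.59 lb.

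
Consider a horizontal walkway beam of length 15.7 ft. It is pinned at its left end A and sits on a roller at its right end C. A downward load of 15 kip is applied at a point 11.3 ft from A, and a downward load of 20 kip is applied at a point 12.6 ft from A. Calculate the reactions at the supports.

Moments about A: C_y·15.7 − 15·11.3 − 20·12.6 = 0 → C_y = 421.5/15.7 = 26.8471 ≈ 26.85 kip.
ΣF_y = 0: A_y + 26.8471 − 15 − 20 = 0 → A_y = 8.153 kip.
ΣF_x = 0: no horizontal applied forces, so A_x = 0.

A_x = 0, A_y = 8.153 kip, C_y = 26.85 kip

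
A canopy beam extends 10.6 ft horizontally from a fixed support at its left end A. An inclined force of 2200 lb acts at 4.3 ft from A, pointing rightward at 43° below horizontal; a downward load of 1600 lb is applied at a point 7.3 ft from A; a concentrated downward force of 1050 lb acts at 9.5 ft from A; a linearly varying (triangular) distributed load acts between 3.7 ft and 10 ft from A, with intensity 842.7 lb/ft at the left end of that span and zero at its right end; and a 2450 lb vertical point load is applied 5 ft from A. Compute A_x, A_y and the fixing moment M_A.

A_x = -1609 lb, A_y = 9255 lb, M_A = 55750 lb·ft

Resultant of the triangular load: ½ × 842.7 × 6.3 = 2654.505 lb, acting at 5.8 ft from A (one-third of the span from the peak).
ΣF_x = 0: A_x + 2200·cos43° = 0 → A_x = -1609 lb.
ΣF_y = 0: A_y − 2200·sin43° − 1600 − 1050 − ½·842.7·6.3 − 2450 = 0 → A_y = 9255 lb.
ΣM about A: M_A − 2200·sin43°·4.3 − 1600·7.3 − 1050·9.5 − (½·842.7·6.3)·5.8 − 2450·5 = 0 → M_A = 55750 lb·ft.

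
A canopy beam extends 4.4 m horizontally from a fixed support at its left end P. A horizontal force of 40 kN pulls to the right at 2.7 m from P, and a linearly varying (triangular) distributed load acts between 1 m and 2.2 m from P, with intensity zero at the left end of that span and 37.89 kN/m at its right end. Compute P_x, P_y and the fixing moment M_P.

P_x = -40.00 kN, P_y = 22.73 kN, M_P = 40.92 kN·m

Resultant of the triangular load: ½ × 37.89 × 1.2 = 22.734 kN, acting at 1.8 m from P (one-third of the span from the peak).
ΣF_x = 0: P_x + 40 = 0 → P_x = -40.00 kN.
ΣF_y = 0: P_y − ½·37.89·1.2 = 0 → P_y = 22.73 kN.
ΣM about P: M_P − (½·37.89·1.2)·1.8 = 0 → M_P = 40.92 kN·m.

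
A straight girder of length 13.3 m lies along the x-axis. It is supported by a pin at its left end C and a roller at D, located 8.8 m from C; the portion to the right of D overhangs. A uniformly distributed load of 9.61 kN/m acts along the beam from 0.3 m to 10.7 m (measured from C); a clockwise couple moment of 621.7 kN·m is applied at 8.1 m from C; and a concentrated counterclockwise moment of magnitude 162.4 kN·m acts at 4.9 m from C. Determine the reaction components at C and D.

C_x = 0, C_y = -14.71 kN, D_y = 114.7 kN

Resultant of the distributed load: 9.61 × 10.4 = 99.944 kN at 5.5 m from C.
ΣM about C: D_y·8.8 − (9.61·10.4)·5.5 − 621.7 + 162.4 = 0 → D_y = 1008.992/8.8 = 114.658 ≈ 114.7 kN.
ΣF_y = 0: C_y + 114.658 − 9.61·10.4 = 0 → C_y = -14.71 kN.
ΣF_x = 0: no horizontal applied forces, so C_x = 0.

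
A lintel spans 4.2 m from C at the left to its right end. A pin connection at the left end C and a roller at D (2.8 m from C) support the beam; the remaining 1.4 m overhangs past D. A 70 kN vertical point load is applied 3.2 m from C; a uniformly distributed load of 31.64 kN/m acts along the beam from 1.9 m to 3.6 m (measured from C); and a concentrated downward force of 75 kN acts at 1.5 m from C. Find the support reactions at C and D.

C_x = 0, C_y = 25.78 kN, D_y = 173.0 kN

Resultant of the distributed load: 31.64 × 1.7 = 53.788 kN at 2.75 m from C.
Taking moments about C: D_y·2.8 − 70·3.2 − (31.64·1.7)·2.75 − 75·1.5 = 0 → D_y = 484.417/2.8 = 173.006 ≈ 173.0 kN.
ΣF_y = 0: C_y + 173.006 − 70 − 31.64·1.7 − 75 = 0 → C_y = 25.78 kN.
ΣF_x = 0: no horizontal applied forces, so C_x = 0.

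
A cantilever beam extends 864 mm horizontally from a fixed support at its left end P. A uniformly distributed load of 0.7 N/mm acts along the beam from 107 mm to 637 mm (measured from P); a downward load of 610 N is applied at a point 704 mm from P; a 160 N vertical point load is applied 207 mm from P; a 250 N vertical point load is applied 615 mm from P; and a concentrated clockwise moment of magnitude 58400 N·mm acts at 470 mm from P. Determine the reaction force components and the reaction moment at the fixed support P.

P_x = 0, P_y = 1391 N, M_P = 812700 N·mm

Resultant of the distributed load: 0.7 × 530 = 371 N at 372 mm from P.
ΣF_x = 0: P_x = 0.
ΣF_y = 0: P_y − 0.7·530 − 610 − 160 − 250 = 0 → P_y = 1391 N.
ΣM about P: M_P − (0.7·530)·372 − 610·704 − 160·207 − 250·615 − 58400 = 0 → M_P = 812700 N·mm.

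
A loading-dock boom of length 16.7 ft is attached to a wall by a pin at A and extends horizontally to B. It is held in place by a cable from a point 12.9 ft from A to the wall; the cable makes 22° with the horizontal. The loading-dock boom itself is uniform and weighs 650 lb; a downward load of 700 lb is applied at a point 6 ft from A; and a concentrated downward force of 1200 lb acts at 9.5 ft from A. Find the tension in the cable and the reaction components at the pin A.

ΣM about A: T·sin22°·12.9 − 650·8.35 − 700·6 − 1200·9.5 = 0 → T = 21027.5/(12.9·0.374607) = 4351.33 ≈ 4351 lb.
ΣF_x = 0: A_x − T·cos22° = 0 → A_x = 4351.33 × 0.927184 = 4034 lb.
ΣF_y = 0: A_y + T·sin22° − 650 − 700 − 1200 = 0 → A_y = 2550 − 4351.33 × 0.374607 = 920.0 lb.

T = 4351 lb, A_x = 4034 lb, A_y = 920.0 lb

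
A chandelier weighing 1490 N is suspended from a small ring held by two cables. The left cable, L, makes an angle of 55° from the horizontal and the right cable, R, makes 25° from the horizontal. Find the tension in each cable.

ΣF_x = 0: −T_L·cos55° + T_R·cos25° = 0 → T_R = 0.632872·T_L.
ΣF_y = 0: T_L·sin55° + T_R·sin25° = 1490.
Substitute: T_L·(0.819152 + 0.632872·0.422618) = 1490 → T_L = 1371.23 ≈ 1371 N.
Then T_R = 0.632872 × 1371.23 = 867.8 N.

T_L = 1371 N, T_R = 867.8 N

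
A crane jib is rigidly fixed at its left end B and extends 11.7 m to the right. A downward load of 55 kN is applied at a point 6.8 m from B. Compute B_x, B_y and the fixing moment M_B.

B_x = 0, B_y = 55.00 kN, M_B = 374.0 kN·m

ΣF_x = 0: B_x = 0.
ΣF_y = 0: B_y − 55 = 0 → B_y = 55.00 kN.
ΣM about B: M_B − 55·6.8 = 0 → M_B = 374.0 kN·m.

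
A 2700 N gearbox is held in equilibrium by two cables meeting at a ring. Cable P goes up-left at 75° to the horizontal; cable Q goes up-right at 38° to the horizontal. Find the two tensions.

ΣF_x = 0: −T_P·cos75° + T_Q·cos38° = 0 → T_Q = 0.328446·T_P.
ΣF_y = 0: T_P·sin75° + T_Q·sin38° = 2700.
Substitute: T_P·(0.965926 + 0.328446·0.615661) = 2700 → T_P = 2311.37 ≈ 2311 N.
Then T_Q = 0.328446 × 2311.37 = 759.2 N.

T_P = 2311 N, T_Q = 759.2 N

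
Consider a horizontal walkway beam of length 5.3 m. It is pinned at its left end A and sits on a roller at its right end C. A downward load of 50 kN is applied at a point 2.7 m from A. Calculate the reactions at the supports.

A_x = 0, A_y = 24.53 kN, C_y = 25.47 kN

Taking moments about A: C_y·5.3 − 50·2.7 = 0 → C_y = 135/5.3 = 25.4717 ≈ 25.47 kN.
ΣF_y = 0: A_y + 25.4717 − 50 = 0 → A_y = 24.53 kN.
ΣF_x = 0: no horizontal applied forces, so A_x = 0.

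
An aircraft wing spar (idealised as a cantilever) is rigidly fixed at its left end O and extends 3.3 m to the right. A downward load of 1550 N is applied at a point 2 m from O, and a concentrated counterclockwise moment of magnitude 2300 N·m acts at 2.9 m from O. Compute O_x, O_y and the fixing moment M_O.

O_x = 0, O_y = 1550 N, M_O = 800.0 N·m

ΣF_x = 0: O_x = 0.
ΣF_y = 0: O_y − 1550 = 0 → O_y = 1550 N.
ΣM about O: M_O − 1550·2 + 2300 = 0 → M_O = 800.0 N·m.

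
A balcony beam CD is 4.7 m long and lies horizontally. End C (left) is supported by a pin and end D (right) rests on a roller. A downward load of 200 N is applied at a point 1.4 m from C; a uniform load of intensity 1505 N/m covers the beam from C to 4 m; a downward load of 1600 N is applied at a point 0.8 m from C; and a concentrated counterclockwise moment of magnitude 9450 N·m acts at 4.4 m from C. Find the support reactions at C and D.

Resultant of the distributed load: 1505 × 4 = 6020 N at 2 m from C.
ΣM about C: D_y·4.7 − 200·1.4 − (1505·4)·2 − 1600·0.8 + 9450 = 0 → D_y = 4150/4.7 = 882.979 ≈ 883.0 N.
ΣF_y = 0: C_y + 882.979 − 200 − 1505·4 − 1600 = 0 → C_y = 6937 N.
ΣF_x = 0: no horizontal applied forces, so C_x = 0.

C_x = 0, C_y = 6937 N, D_y = 883.0 N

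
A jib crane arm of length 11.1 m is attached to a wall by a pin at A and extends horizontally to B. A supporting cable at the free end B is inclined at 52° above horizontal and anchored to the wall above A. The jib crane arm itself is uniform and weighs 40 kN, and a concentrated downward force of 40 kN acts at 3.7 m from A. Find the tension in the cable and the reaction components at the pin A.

ΣM about A: T·sin52°·11.1 − 40·5.55 − 40·3.7 = 0 → T = 370/(11.1·0.788011) = 42.3006 ≈ 42.30 kN.
ΣF_x = 0: A_x − T·cos52° = 0 → A_x = 42.3006 × 0.615661 = 26.04 kN.
ΣF_y = 0: A_y + T·sin52° − 40 − 40 = 0 → A_y = 80 − 42.3006 × 0.788011 = 46.67 kN.

T = 42.30 kN, A_x = 26.04 kN, A_y = 46.67 kN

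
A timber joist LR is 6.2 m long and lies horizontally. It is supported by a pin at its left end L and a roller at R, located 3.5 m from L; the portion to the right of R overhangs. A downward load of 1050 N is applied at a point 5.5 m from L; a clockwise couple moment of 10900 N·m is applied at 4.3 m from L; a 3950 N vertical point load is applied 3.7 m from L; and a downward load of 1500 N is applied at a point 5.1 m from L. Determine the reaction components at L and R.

L_x = 0, L_y = -4626 N, R_y = 11130 N

ΣM about L: R_y·3.5 − 1050·5.5 − 10900 − 3950·3.7 − 1500·5.1 = 0 → R_y = 38940/3.5 = 11125.7 ≈ 11130 N.
ΣF_y = 0: L_y + 11125.7 − 1050 − 3950 − 1500 = 0 → L_y = -4626 N.
ΣF_x = 0: no horizontal applied forces, so L_x = 0.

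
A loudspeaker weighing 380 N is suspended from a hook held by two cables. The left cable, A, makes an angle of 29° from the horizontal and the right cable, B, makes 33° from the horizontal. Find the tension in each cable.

ΣF_x = 0: −T_A·cos29° + T_B·cos33° = 0 → T_B = 1.04286·T_A.
ΣF_y = 0: T_A·sin29° + T_B·sin33° = 380.
Substitute: T_A·(0.48481 + 1.04286·0.544639) = 380 → T_A = 360.945 ≈ 360.9 N.
Then T_B = 1.04286 × 360.945 = 376.4 N.

T_A = 360.9 N, T_B = 376.4 N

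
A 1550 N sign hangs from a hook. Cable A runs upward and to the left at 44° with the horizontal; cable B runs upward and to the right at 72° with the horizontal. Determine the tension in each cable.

ΣF_x = 0: −T_A·cos44° + T_B·cos72° = 0 → T_B = 2.32783·T_A.
ΣF_y = 0: T_A·sin44° + T_B·sin72° = 1550.
Substitute: T_A·(0.694658 + 2.32783·0.951057) = 1550 → T_A = 532.91 ≈ 532.9 N.
Then T_B = 2.32783 × 532.91 = 1241 N.

T_A = 532.9 N, T_B = 1241 N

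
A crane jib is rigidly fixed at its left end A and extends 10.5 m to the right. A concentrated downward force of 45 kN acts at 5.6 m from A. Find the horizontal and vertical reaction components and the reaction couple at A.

ΣF_x = 0: A_x = 0.
ΣF_y = 0: A_y − 45 = 0 → A_y = 45.00 kN.
ΣM about A: M_A − 45·5.6 = 0 → M_A = 252.0 kN·m.

A_x = 0, A_y = 45.00 kN, M_A = 252.0 kN·m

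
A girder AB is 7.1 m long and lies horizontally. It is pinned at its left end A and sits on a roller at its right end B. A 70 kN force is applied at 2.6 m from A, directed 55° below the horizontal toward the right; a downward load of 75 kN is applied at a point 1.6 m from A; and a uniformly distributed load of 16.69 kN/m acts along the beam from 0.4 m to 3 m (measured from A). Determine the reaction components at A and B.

Resultant of the distributed load: 16.69 × 2.6 = 43.394 kN at 1.7 m from A.
Taking moments about A: B_y·7.1 − 70·sin55°·2.6 − 75·1.6 − (16.69·2.6)·1.7 = 0 → B_y = 342.855/7.1 = 48.2894 ≈ 48.29 kN.
ΣF_y = 0: A_y + 48.2894 − 70·sin55° − 75 − 16.69·2.6 = 0 → A_y = 127.4 kN.
ΣF_x = 0: A_x + 70·cos55° = 0 → A_x = -40.15 kN.

A_x = -40.15 kN, A_y = 127.4 kN, B_y = 48.29 kN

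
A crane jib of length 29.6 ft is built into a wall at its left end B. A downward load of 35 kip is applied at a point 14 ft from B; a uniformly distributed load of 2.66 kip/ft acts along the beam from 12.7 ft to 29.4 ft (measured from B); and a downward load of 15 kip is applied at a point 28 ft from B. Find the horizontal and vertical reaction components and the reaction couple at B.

B_x = 0, B_y = 94.42 kip, M_B = 1845 kip·ft

Resultant of the distributed load: 2.66 × 16.7 = 44.422 kip at 21.05 ft from B.
ΣF_x = 0: B_x = 0.
ΣF_y = 0: B_y − 35 − 2.66·16.7 − 15 = 0 → B_y = 94.42 kip.
ΣM about B: M_B − 35·14 − (2.66·16.7)·21.05 − 15·28 = 0 → M_B = 1845 kip·ft.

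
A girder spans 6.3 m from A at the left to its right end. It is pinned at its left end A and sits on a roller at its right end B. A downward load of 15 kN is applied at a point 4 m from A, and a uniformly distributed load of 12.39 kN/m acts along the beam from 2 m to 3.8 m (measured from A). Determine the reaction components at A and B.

A_x = 0, A_y = 17.51 kN, B_y = 19.79 kN

Resultant of the distributed load: 12.39 × 1.8 = 22.302 kN at 2.9 m from A.
Taking moments about A: B_y·6.3 − 15·4 − (12.39·1.8)·2.9 = 0 → B_y = 124.6758/6.3 = 19.7898 ≈ 19.79 kN.
ΣF_y = 0: A_y + 19.7898 − 15 − 12.39·1.8 = 0 → A_y = 17.51 kN.
ΣF_x = 0: no horizontal applied forces, so A_x = 0.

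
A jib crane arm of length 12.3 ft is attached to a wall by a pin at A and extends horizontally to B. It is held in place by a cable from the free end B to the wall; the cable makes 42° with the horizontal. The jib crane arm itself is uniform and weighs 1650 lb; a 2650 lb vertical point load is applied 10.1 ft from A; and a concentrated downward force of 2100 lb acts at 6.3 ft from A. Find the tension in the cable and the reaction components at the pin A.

T = 6092 lb, A_x = 4528 lb, A_y = 2323 lb

ΣM about A: T·sin42°·12.3 − 1650·6.15 − 2650·10.1 − 2100·6.3 = 0 → T = 50142.5/(12.3·0.669131) = 6092.42 ≈ 6092 lb.
ΣF_x = 0: A_x − T·cos42° = 0 → A_x = 6092.42 × 0.743145 = 4528 lb.
ΣF_y = 0: A_y + T·sin42° − 1650 − 2650 − 2100 = 0 → A_y = 6400 − 6092.42 × 0.669131 = 2323 lb.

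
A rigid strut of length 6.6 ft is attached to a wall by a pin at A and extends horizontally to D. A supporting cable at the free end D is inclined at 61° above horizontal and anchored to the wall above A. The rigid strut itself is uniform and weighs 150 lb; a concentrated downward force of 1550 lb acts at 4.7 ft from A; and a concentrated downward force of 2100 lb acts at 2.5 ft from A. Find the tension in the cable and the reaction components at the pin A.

T = 2257 lb, A_x = 1094 lb, A_y = 1826 lb

ΣM about A: T·sin61°·6.6 − 150·3.3 − 1550·4.7 − 2100·2.5 = 0 → T = 13030/(6.6·0.87462) = 2257.26 ≈ 2257 lb.
ΣF_x = 0: A_x − T·cos61° = 0 → A_x = 2257.26 × 0.48481 = 1094 lb.
ΣF_y = 0: A_y + T·sin61° − 150 − 1550 − 2100 = 0 → A_y = 3800 − 2257.26 × 0.87462 = 1826 lb.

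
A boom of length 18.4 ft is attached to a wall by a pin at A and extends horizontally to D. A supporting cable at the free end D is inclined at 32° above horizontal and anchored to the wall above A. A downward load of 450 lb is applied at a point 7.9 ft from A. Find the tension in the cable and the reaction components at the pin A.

ΣM about A: T·sin32°·18.4 − 450·7.9 = 0 → T = 3555/(18.4·0.529919) = 364.596 ≈ 364.6 lb.
ΣF_x = 0: A_x − T·cos32° = 0 → A_x = 364.596 × 0.848048 = 309.2 lb.
ΣF_y = 0: A_y + T·sin32° − 450 = 0 → A_y = 450 − 364.596 × 0.529919 = 256.8 lb.

T = 364.6 lb, A_x = 309.2 lb, A_y = 256.8 lb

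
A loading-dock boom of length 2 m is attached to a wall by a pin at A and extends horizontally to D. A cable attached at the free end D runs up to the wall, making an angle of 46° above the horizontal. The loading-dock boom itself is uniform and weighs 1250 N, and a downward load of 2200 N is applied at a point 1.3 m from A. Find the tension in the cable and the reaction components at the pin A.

ΣM about A: T·sin46°·2 − 1250·1 − 2200·1.3 = 0 → T = 4110/(2·0.71934) = 2856.79 ≈ 2857 N.
ΣF_x = 0: A_x − T·cos46° = 0 → A_x = 2856.79 × 0.694658 = 1984 N.
ΣF_y = 0: A_y + T·sin46° − 1250 − 2200 = 0 → A_y = 3450 − 2856.79 × 0.71934 = 1395 N.

T = 2857 N, A_x = 1984 N, A_y = 1395 N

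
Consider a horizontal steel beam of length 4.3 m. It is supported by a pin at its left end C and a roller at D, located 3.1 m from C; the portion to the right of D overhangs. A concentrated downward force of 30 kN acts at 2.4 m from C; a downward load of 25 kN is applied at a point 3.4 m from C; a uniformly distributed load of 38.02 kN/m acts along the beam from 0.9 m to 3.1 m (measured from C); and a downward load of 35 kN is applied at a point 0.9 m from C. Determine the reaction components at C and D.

Resultant of the distributed load: 38.02 × 2.2 = 83.644 kN at 2 m from C.
Moments about C: D_y·3.1 − 30·2.4 − 25·3.4 − (38.02·2.2)·2 − 35·0.9 = 0 → D_y = 355.788/3.1 = 114.77 ≈ 114.8 kN.
ΣF_y = 0: C_y + 114.77 − 30 − 25 − 38.02·2.2 − 35 = 0 → C_y = 58.87 kN.
ΣF_x = 0: no horizontal applied forces, so C_x = 0.

C_x = 0, C_y = 58.87 kN, D_y = 114.8 kN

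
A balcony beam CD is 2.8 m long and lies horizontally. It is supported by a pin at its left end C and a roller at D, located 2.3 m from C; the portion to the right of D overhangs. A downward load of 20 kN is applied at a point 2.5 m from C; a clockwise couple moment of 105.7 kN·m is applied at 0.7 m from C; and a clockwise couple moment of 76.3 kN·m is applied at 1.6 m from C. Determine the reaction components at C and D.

C_x = 0, C_y = -80.87 kN, D_y = 100.9 kN

ΣM about C: D_y·2.3 − 20·2.5 − 105.7 − 76.3 = 0 → D_y = 232/2.3 = 100.87 ≈ 100.9 kN.
ΣF_y = 0: C_y + 100.87 − 20 = 0 → C_y = -80.87 kN.
ΣF_x = 0: no horizontal applied forces, so C_x = 0.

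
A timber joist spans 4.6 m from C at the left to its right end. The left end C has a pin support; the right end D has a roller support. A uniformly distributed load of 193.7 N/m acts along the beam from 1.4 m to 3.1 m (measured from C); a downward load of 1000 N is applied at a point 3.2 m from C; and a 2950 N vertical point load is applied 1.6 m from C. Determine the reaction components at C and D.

C_x = 0, C_y = 2396 N, D_y = 1883 N

Resultant of the distributed load: 193.7 × 1.7 = 329.29 N at 2.25 m from C.
ΣM about C: D_y·4.6 − (193.7·1.7)·2.25 − 1000·3.2 − 2950·1.6 = 0 → D_y = 8660.9025/4.6 = 1882.8 ≈ 1883 N.
ΣF_y = 0: C_y + 1882.8 − 193.7·1.7 − 1000 − 2950 = 0 → C_y = 2396 N.
ΣF_x = 0: no horizontal applied forces, so C_x = 0.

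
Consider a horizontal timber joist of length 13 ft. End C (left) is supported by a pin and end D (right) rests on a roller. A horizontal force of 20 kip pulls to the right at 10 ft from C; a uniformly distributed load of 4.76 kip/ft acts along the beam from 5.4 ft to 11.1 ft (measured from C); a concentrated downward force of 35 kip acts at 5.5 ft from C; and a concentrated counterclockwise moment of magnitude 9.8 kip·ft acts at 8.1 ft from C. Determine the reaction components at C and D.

Resultant of the distributed load: 4.76 × 5.7 = 27.132 kip at 8.25 ft from C.
Moments about C: D_y·13 − (4.76·5.7)·8.25 − 35·5.5 + 9.8 = 0 → D_y = 406.539/13 = 31.2722 ≈ 31.27 kip.
ΣF_y = 0: C_y + 31.2722 − 4.76·5.7 − 35 = 0 → C_y = 30.86 kip.
ΣF_x = 0: C_x + 20 = 0 → C_x = -20.00 kip.

C_x = -20.00 kip, C_y = 30.86 kip, D_y = 31.27 kip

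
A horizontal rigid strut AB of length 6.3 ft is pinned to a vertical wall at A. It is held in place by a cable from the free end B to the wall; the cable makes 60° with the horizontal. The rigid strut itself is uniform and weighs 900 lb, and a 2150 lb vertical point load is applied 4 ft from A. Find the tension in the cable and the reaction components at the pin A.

T = 2096 lb, A_x = 1048 lb, A_y = 1235 lb

ΣM about A: T·sin60°·6.3 − 900·3.15 − 2150·4 = 0 → T = 11435/(6.3·0.866025) = 2095.87 ≈ 2096 lb.
ΣF_x = 0: A_x − T·cos60° = 0 → A_x = 2095.87 × 0.5 = 1048 lb.
ΣF_y = 0: A_y + T·sin60° − 900 − 2150 = 0 → A_y = 3050 − 2095.87 × 0.866025 = 1235 lb.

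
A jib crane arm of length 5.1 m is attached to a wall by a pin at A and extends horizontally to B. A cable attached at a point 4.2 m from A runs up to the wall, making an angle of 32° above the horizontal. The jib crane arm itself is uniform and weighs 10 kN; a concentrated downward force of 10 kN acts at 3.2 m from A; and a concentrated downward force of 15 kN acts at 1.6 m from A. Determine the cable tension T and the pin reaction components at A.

T = 36.62 kN, A_x = 31.05 kN, A_y = 15.60 kN

ΣM about A: T·sin32°·4.2 − 10·2.55 − 10·3.2 − 15·1.6 = 0 → T = 81.5/(4.2·0.529919) = 36.6184 ≈ 36.62 kN.
ΣF_x = 0: A_x − T·cos32° = 0 → A_x = 36.6184 × 0.848048 = 31.05 kN.
ΣF_y = 0: A_y + T·sin32° − 10 − 10 − 15 = 0 → A_y = 35 − 36.6184 × 0.529919 = 15.60 kN.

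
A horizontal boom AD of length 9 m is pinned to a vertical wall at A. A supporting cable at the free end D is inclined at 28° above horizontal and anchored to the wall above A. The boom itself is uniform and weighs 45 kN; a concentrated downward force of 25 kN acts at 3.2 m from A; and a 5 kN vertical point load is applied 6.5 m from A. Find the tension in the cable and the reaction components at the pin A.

T = 74.55 kN, A_x = 65.83 kN, A_y = 40.00 kN

ΣM about A: T·sin28°·9 − 45·4.5 − 25·3.2 − 5·6.5 = 0 → T = 315/(9·0.469472) = 74.5518 ≈ 74.55 kN.
ΣF_x = 0: A_x − T·cos28° = 0 → A_x = 74.5518 × 0.882948 = 65.83 kN.
ΣF_y = 0: A_y + T·sin28° − 45 − 25 − 5 = 0 → A_y = 75 − 74.5518 × 0.469472 = 40.00 kN.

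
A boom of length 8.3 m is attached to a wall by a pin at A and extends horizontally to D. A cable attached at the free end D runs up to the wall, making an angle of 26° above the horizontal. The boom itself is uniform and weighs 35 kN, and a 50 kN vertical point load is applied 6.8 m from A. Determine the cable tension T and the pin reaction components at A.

ΣM about A: T·sin26°·8.3 − 35·4.15 − 50·6.8 = 0 → T = 485.25/(8.3·0.438371) = 133.366 ≈ 133.4 kN.
ΣF_x = 0: A_x − T·cos26° = 0 → A_x = 133.366 × 0.898794 = 119.9 kN.
ΣF_y = 0: A_y + T·sin26° − 35 − 50 = 0 → A_y = 85 − 133.366 × 0.438371 = 26.54 kN.

T = 133.4 kN, A_x = 119.9 kN, A_y = 26.54 kN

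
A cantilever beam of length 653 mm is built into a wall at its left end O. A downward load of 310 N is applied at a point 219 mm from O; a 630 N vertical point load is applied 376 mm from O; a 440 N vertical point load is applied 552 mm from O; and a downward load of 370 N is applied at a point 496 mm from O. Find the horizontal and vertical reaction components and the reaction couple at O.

ΣF_x = 0: O_x = 0.
ΣF_y = 0: O_y − 310 − 630 − 440 − 370 = 0 → O_y = 1750 N.
ΣM about O: M_O − 310·219 − 630·376 − 440·552 − 370·496 = 0 → M_O = 731200 N·mm.

O_x = 0, O_y = 1750 N, M_O = 731200 N·mm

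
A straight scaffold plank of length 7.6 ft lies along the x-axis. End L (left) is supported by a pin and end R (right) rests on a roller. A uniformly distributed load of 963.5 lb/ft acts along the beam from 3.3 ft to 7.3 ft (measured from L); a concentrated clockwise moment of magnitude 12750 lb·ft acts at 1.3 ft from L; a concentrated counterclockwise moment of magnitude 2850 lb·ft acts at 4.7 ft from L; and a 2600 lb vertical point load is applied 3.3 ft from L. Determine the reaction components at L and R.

Resultant of the distributed load: 963.5 × 4 = 3854 lb at 5.3 ft from L.
Taking moments about L: R_y·7.6 − (963.5·4)·5.3 − 12750 + 2850 − 2600·3.3 = 0 → R_y = 38906.2/7.6 = 5119.24 ≈ 5119 lb.
ΣF_y = 0: L_y + 5119.24 − 963.5·4 − 2600 = 0 → L_y = 1335 lb.
ΣF_x = 0: no horizontal applied forces, so L_x = 0.

L_x = 0, L_y = 1335 lb, R_y = 5119 lb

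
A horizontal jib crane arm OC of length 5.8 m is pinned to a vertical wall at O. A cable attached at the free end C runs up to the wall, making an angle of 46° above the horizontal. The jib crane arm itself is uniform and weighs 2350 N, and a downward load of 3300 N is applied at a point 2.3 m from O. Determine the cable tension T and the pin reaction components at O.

T = 3453 N, O_x = 2398 N, O_y = 3166 N

ΣM about O: T·sin46°·5.8 − 2350·2.9 − 3300·2.3 = 0 → T = 14405/(5.8·0.71934) = 3452.64 ≈ 3453 N.
ΣF_x = 0: O_x − T·cos46° = 0 → O_x = 3452.64 × 0.694658 = 2398 N.
ΣF_y = 0: O_y + T·sin46° − 2350 − 3300 = 0 → O_y = 5650 − 3452.64 × 0.71934 = 3166 N.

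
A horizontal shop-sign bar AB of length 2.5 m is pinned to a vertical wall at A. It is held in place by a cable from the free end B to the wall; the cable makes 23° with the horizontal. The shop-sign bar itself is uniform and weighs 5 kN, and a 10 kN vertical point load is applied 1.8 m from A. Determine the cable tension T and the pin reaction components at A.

T = 24.83 kN, A_x = 22.85 kN, A_y = 5.300 kN

ΣM about A: T·sin23°·2.5 − 5·1.25 − 10·1.8 = 0 → T = 24.25/(2.5·0.390731) = 24.8253 ≈ 24.83 kN.
ΣF_x = 0: A_x − T·cos23° = 0 → A_x = 24.8253 × 0.920505 = 22.85 kN.
ΣF_y = 0: A_y + T·sin23° − 5 − 10 = 0 → A_y = 15 − 24.8253 × 0.390731 = 5.300 kN.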